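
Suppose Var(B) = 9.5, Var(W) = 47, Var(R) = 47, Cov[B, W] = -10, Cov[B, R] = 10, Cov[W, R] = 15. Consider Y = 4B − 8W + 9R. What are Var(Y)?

Var(Y) = 6167

Var(Y) = a²·Var(B) + b²·Var(W) + c²·Var(R) + 2ab·Cov[B, W] + 2ac·Cov[B, R] + 2bc·Cov[W, R], with a = 4, b = -8, c = 9.
= 152 + 3008 + 3807 + 640 + 720 + (-2160)
= 6167.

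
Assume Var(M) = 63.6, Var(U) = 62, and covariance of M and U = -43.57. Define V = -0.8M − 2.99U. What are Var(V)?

Var(V) = 386.55132

Var(V) = a²·Var(M) + b²·Var(U) + 2ab·covariance of M and U with a = -0.8, b = -2.99.
= (-0.8)²·63.6 + (-2.99)²·62 + 2·(-0.8)·(-2.99)·(-43.57)
= 40.704 + 554.2862 + (-208.43888) = 386.55132.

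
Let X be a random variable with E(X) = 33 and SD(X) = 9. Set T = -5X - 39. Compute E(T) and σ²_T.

T = -5X - 39 is linear with a = -5, b = -39.
E(T) = a·E(X) + b = (-5)·33 + (-39) = -204.
σ²_X = 9² = 81.
σ²_T = a²·σ²_X = (-5)²·81 = 2025 (the additive constant -39 does not affect variance).

E(T) = -204, σ²_T = 2025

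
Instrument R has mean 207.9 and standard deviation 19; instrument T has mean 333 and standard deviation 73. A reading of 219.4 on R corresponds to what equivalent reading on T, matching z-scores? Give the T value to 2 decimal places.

z = (219.4 − 207.9)/19 ≈ 0.6053.
T = 333 + z·73 = 333 + (219.4 − 207.9)·73/19 ≈ 377.18.

T = 377.18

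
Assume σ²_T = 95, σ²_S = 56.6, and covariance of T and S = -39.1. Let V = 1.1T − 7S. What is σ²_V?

σ²_V = 3490.49

σ²_V = a²·σ²_T + b²·σ²_S + 2ab·covariance of T and S with a = 1.1, b = -7.
= 1.1²·95 + (-7)²·56.6 + 2·1.1·(-7)·(-39.1)
= 114.95 + 2773.4 + 602.14 = 3490.49.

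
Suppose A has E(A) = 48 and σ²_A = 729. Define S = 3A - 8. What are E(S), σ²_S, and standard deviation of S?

S = 3A - 8 is linear with a = 3, b = -8.
E(S) = a·E(A) + b = 3·48 + (-8) = 136.
σ²_S = a²·σ²_A = 3²·729 = 6561 (the additive constant -8 does not affect variance).
standard deviation of A = √729 = 27.
standard deviation of S = |a|·standard deviation of A = |3|·27 = 81.

E(S) = 136, σ²_S = 6561, standard deviation of S = 81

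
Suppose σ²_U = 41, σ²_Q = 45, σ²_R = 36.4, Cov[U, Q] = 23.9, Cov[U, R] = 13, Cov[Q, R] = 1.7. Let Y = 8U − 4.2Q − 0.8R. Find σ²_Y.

σ²_Y = a²·σ²_U + b²·σ²_Q + c²·σ²_R + 2ab·Cov[U, Q] + 2ac·Cov[U, R] + 2bc·Cov[Q, R], with a = 8, b = -4.2, c = -0.8.
= 2624 + 793.8 + 23.296 + (-1606.08) + (-166.4) + 11.424
= 1680.04.

σ²_Y = 1680.04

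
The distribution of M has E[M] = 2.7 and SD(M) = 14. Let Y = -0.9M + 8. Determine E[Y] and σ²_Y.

E[Y] = 5.57, σ²_Y = 158.76

Y = -0.9M + 8 is linear with a = -0.9, b = 8.
E[Y] = a·E[M] + b = (-0.9)·2.7 + 8 = 5.57.
σ²_M = 14² = 196.
σ²_Y = a²·σ²_M = (-0.9)²·196 = 158.76 (the additive constant 8 does not affect variance).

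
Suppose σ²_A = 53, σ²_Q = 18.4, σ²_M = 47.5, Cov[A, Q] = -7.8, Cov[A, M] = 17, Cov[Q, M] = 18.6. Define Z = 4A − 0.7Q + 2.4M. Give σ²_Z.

σ²_Z = 1438.2

σ²_Z = a²·σ²_A + b²·σ²_Q + c²·σ²_M + 2ab·Cov[A, Q] + 2ac·Cov[A, M] + 2bc·Cov[Q, M], with a = 4, b = -0.7, c = 2.4.
= 848 + 9.016 + 273.6 + 43.68 + 326.4 + (-62.496)
= 1438.2.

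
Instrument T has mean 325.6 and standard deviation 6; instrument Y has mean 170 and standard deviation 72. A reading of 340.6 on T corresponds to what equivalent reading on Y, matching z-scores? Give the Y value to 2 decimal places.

z = (340.6 − 325.6)/6 = 2.5.
Y = 170 + z·72 = 170 + (340.6 − 325.6)·72/6 = 350.00.

Y = 350.00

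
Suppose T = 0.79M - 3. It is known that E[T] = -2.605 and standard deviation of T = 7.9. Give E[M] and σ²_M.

E[M] = 0.5, σ²_M = 100

From T = 0.79M - 3: E[T] = a·E[M] + b, so E[M] = (E[T] − b)/a = (-2.605 − (-3))/0.79 = 0.5.
σ²_T = 7.9² = 62.41.
σ²_T = a²·σ²_M, so σ²_M = 62.41/0.79² = 100.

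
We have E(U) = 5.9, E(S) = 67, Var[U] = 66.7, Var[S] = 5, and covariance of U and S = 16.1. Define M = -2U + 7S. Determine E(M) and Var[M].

E(M) = 457.2, Var[M] = 61

E(M) = (-2)·E(U) + 7·E(S) = (-2)·5.9 + 7·67 = 457.2.
Var[M] = a²·Var[U] + b²·Var[S] + 2ab·covariance of U and S with a = -2, b = 7.
= (-2)²·66.7 + 7²·5 + 2·(-2)·7·16.1
= 266.8 + 245 + (-450.8) = 61.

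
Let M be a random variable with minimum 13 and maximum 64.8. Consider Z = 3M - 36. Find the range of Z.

Range(Z) = 155.4

Range of M = 64.8 − 13 = 51.8.
Range(Z) = |a|·Range(M) = |3|·51.8 = 155.4.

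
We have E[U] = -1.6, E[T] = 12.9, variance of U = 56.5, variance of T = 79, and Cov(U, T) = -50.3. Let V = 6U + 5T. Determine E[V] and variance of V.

E[V] = 6·E[U] + 5·E[T] = 6·(-1.6) + 5·12.9 = 54.9.
variance of V = a²·variance of U + b²·variance of T + 2ab·Cov(U, T) with a = 6, b = 5.
= 6²·56.5 + 5²·79 + 2·6·5·(-50.3)
= 2034 + 1975 + (-3018) = 991.

E[V] = 54.9, variance of V = 991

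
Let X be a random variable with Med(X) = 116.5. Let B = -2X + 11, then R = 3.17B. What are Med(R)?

Med(R) = -703.74

Med(B) = (-2)·116.5 + 11 = -222.
Med(R) = 3.17·(-222) = -703.74.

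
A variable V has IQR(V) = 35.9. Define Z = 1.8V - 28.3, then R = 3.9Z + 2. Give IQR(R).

IQR(Z) = |1.8|·35.9 = 64.62.
IQR(R) = |3.9|·64.62 = 252.018.

IQR(R) = 252.018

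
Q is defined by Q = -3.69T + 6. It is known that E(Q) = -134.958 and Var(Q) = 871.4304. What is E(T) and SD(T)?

From Q = -3.69T + 6: E(Q) = a·E(T) + b, so E(T) = (E(Q) − b)/a = (-134.958 − 6)/(-3.69) = 38.2.
SD(Q) = √871.4304 = 29.52.
SD(Q) = |a|·SD(T), so SD(T) = 29.52/|-3.69| = 8.

E(T) = 38.2, SD(T) = 8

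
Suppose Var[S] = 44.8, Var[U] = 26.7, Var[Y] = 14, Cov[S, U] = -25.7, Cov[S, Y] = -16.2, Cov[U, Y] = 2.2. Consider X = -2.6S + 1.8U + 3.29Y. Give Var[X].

Var[X] = 1084.6518

Var[X] = a²·Var[S] + b²·Var[U] + c²·Var[Y] + 2ab·Cov[S, U] + 2ac·Cov[S, Y] + 2bc·Cov[U, Y], with a = -2.6, b = 1.8, c = 3.29.
= 302.848 + 86.508 + 151.5374 + 240.552 + 277.1496 + 26.0568
= 1084.6518.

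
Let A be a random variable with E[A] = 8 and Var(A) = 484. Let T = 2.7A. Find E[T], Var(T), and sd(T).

T = 2.7A is linear with a = 2.7, b = 0.
E[T] = a·E[A] + b = 2.7·8 = 21.6.
Var(T) = a²·Var(A) = 2.7²·484 = 3528.36.
sd(A) = √484 = 22.
sd(T) = |a|·sd(A) = |2.7|·22 = 59.4.

E[T] = 21.6, Var(T) = 3528.36, sd(T) = 59.4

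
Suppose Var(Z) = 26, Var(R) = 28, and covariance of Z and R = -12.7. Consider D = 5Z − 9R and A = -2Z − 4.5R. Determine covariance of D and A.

covariance of D and A = 931.15

By bilinearity, covariance of D and A = ac·Var(Z) + bd·Var(R) + (ad+bc)·covariance of Z and R, with a=5, b=-9, c=-2, d=-4.5.
ac·Var(Z) = 5·(-2)·26 = -260
bd·Var(R) = (-9)·(-4.5)·28 = 1134
(ad+bc)·covariance of Z and R = (-4.5)·(-12.7) = 57.15
covariance of D and A = -260 + 1134 + 57.15 = 931.15.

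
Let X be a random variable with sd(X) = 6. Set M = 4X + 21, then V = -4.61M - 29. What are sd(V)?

sd(M) = |4|·6 = 24.
sd(V) = |-4.61|·24 = 110.64.

sd(V) = 110.64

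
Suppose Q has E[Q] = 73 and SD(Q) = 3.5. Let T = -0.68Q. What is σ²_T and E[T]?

σ²_T = 5.6644, E[T] = -49.64

T = -0.68Q is linear with a = -0.68, b = 0.
σ²_Q = 3.5² = 12.25.
σ²_T = a²·σ²_Q = (-0.68)²·12.25 = 5.6644.
E[T] = a·E[Q] + b = (-0.68)·73 = -49.64.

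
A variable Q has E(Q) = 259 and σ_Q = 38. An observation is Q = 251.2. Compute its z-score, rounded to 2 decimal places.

z = (Q − E(Q)) / σ_Q = (251.2 − 259) / 38 ≈ -0.21.

z = -0.21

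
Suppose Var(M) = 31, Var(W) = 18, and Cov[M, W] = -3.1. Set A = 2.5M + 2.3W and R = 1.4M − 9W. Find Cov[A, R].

By bilinearity, Cov[A, R] = ac·Var(M) + bd·Var(W) + (ad+bc)·Cov[M, W], with a=2.5, b=2.3, c=1.4, d=-9.
ac·Var(M) = 2.5·1.4·31 = 108.5
bd·Var(W) = 2.3·(-9)·18 = -372.6
(ad+bc)·Cov[M, W] = (-19.28)·(-3.1) = 59.768
Cov[A, R] = 108.5 + (-372.6) + 59.768 = -204.332.

Cov[A, R] = -204.332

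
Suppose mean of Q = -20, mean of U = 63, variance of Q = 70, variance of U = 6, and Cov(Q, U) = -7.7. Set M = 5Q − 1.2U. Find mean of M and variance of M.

mean of M = 5·mean of Q + (-1.2)·mean of U = 5·(-20) + (-1.2)·63 = -175.6.
variance of M = a²·variance of Q + b²·variance of U + 2ab·Cov(Q, U) with a = 5, b = -1.2.
= 5²·70 + (-1.2)²·6 + 2·5·(-1.2)·(-7.7)
= 1750 + 8.64 + 92.4 = 1851.04.

mean of M = -175.6, variance of M = 1851.04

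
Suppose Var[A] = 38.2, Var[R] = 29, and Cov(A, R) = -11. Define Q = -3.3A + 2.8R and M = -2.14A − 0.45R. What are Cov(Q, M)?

Cov(Q, M) = 282.8054

By bilinearity, Cov(Q, M) = ac·Var[A] + bd·Var[R] + (ad+bc)·Cov(A, R), with a=-3.3, b=2.8, c=-2.14, d=-0.45.
ac·Var[A] = (-3.3)·(-2.14)·38.2 = 269.7684
bd·Var[R] = 2.8·(-0.45)·29 = -36.54
(ad+bc)·Cov(A, R) = (-4.507)·(-11) = 49.577
Cov(Q, M) = 269.7684 + (-36.54) + 49.577 = 282.8054.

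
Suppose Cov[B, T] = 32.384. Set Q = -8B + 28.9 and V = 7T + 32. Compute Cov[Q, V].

Cov[Q, V] = a·c·Cov[B, T] = (-8)·7·32.384 = -1813.504. Additive constants drop out.

Cov[Q, V] = -1813.504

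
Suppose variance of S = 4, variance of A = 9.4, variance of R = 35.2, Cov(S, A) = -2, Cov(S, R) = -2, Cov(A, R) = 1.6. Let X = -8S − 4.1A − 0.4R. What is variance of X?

variance of X = 280.894

variance of X = a²·variance of S + b²·variance of A + c²·variance of R + 2ab·Cov(S, A) + 2ac·Cov(S, R) + 2bc·Cov(A, R), with a = -8, b = -4.1, c = -0.4.
= 256 + 158.014 + 5.632 + (-131.2) + (-12.8) + 5.248
= 280.894.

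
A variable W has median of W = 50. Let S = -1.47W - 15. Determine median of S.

A linear map preserves order up to sign, so median of S = a·median of W + b = (-1.47)·50 + (-15) = -88.5.

median of S = -88.5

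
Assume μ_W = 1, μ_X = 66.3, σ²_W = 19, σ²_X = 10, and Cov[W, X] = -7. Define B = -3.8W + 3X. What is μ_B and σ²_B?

μ_B = 195.1, σ²_B = 523.96

μ_B = (-3.8)·μ_W + 3·μ_X = (-3.8)·1 + 3·66.3 = 195.1.
σ²_B = a²·σ²_W + b²·σ²_X + 2ab·Cov[W, X] with a = -3.8, b = 3.
= (-3.8)²·19 + 3²·10 + 2·(-3.8)·3·(-7)
= 274.36 + 90 + 159.6 = 523.96.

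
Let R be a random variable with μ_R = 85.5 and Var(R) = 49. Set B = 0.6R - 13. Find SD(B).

SD(B) = 4.2

B = 0.6R - 13 is linear with a = 0.6, b = -13.
SD(R) = √49 = 7.
SD(B) = |a|·SD(R) = |0.6|·7 = 4.2.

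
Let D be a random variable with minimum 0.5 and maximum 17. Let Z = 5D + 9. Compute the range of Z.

Range of D = 17 − 0.5 = 16.5.
Range(Z) = |a|·Range(D) = |5|·16.5 = 82.5.

Range(Z) = 82.5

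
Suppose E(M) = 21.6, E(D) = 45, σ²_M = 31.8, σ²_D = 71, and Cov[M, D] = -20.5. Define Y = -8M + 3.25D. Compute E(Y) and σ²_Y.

E(Y) = (-8)·E(M) + 3.25·E(D) = (-8)·21.6 + 3.25·45 = -26.55.
σ²_Y = a²·σ²_M + b²·σ²_D + 2ab·Cov[M, D] with a = -8, b = 3.25.
= (-8)²·31.8 + 3.25²·71 + 2·(-8)·3.25·(-20.5)
= 2035.2 + 749.9375 + 1066 = 3851.1375.

E(Y) = -26.55, σ²_Y = 3851.1375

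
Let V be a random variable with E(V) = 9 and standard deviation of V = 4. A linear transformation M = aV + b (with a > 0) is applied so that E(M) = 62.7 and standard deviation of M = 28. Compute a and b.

a = 7, b = -0.3

standard deviation of M = a·standard deviation of V (a > 0), so a = 28/4 = 7.
E(M) = a·E(V) + b, so b = 62.7 − 7·9 = -0.3.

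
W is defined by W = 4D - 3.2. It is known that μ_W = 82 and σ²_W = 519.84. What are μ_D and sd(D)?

From W = 4D - 3.2: μ_W = a·μ_D + b, so μ_D = (μ_W − b)/a = (82 − (-3.2))/4 = 21.3.
sd(W) = √519.84 = 22.8.
sd(W) = |a|·sd(D), so sd(D) = 22.8/|4| = 5.7.

μ_D = 21.3, sd(D) = 5.7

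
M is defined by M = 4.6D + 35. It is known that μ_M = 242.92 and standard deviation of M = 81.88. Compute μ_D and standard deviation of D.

From M = 4.6D + 35: μ_M = a·μ_D + b, so μ_D = (μ_M − b)/a = (242.92 − 35)/4.6 = 45.2.
standard deviation of M = |a|·standard deviation of D, so standard deviation of D = 81.88/|4.6| = 17.8.

μ_D = 45.2, standard deviation of D = 17.8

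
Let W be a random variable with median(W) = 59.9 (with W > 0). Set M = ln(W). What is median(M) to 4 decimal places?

ln(W) is monotone on this domain, so median(M) = ln(59.9) ≈ 4.0927.

median(M) = 4.0927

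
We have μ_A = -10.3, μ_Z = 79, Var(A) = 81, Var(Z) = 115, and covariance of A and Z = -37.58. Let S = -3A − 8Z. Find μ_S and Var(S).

μ_S = -601.1, Var(S) = 6285.16

μ_S = (-3)·μ_A + (-8)·μ_Z = (-3)·(-10.3) + (-8)·79 = -601.1.
Var(S) = a²·Var(A) + b²·Var(Z) + 2ab·covariance of A and Z with a = -3, b = -8.
= (-3)²·81 + (-8)²·115 + 2·(-3)·(-8)·(-37.58)
= 729 + 7360 + (-1803.84) = 6285.16.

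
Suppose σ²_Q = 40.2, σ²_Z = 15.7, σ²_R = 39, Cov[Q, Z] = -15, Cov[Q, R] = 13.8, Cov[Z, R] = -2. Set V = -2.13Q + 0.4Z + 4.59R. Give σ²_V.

σ²_V = a²·σ²_Q + b²·σ²_Z + c²·σ²_R + 2ab·Cov[Q, Z] + 2ac·Cov[Q, R] + 2bc·Cov[Z, R], with a = -2.13, b = 0.4, c = 4.59.
= 182.38338 + 2.512 + 821.6559 + 25.56 + (-269.83692) + (-7.344)
= 754.93036.

σ²_V = 754.93036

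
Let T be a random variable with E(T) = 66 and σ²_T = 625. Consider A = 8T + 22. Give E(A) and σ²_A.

A = 8T + 22 is linear with a = 8, b = 22.
E(A) = a·E(T) + b = 8·66 + 22 = 550.
σ²_A = a²·σ²_T = 8²·625 = 40000 (the additive constant 22 does not affect variance).

E(A) = 550, σ²_A = 40000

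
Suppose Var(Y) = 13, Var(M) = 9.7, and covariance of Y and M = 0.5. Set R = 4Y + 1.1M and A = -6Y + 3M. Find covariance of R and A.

By bilinearity, covariance of R and A = ac·Var(Y) + bd·Var(M) + (ad+bc)·covariance of Y and M, with a=4, b=1.1, c=-6, d=3.
ac·Var(Y) = 4·(-6)·13 = -312
bd·Var(M) = 1.1·3·9.7 = 32.01
(ad+bc)·covariance of Y and M = (5.4)·0.5 = 2.7
covariance of R and A = -312 + 32.01 + 2.7 = -277.29.

covariance of R and A = -277.29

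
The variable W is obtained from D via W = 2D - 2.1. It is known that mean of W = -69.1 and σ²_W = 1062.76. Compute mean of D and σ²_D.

mean of D = -33.5, σ²_D = 265.69

From W = 2D - 2.1: mean of W = a·mean of D + b, so mean of D = (mean of W − b)/a = (-69.1 − (-2.1))/2 = -33.5.
σ²_W = a²·σ²_D, so σ²_D = 1062.76/2² = 265.69.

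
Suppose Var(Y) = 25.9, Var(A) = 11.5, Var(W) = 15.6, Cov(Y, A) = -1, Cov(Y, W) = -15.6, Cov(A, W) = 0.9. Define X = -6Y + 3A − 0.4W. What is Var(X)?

Var(X) = 997.356

Var(X) = a²·Var(Y) + b²·Var(A) + c²·Var(W) + 2ab·Cov(Y, A) + 2ac·Cov(Y, W) + 2bc·Cov(A, W), with a = -6, b = 3, c = -0.4.
= 932.4 + 103.5 + 2.496 + 36 + (-74.88) + (-2.16)
= 997.356.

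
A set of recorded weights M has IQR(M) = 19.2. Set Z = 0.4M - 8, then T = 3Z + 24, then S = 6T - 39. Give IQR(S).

IQR(S) = 138.24

IQR(Z) = |0.4|·19.2 = 7.68.
IQR(T) = |3|·7.68 = 23.04.
IQR(S) = |6|·23.04 = 138.24.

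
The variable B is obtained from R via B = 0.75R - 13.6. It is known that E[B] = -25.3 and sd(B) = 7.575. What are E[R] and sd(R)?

E[R] = -15.6, sd(R) = 10.1

From B = 0.75R - 13.6: E[B] = a·E[R] + b, so E[R] = (E[B] − b)/a = (-25.3 − (-13.6))/0.75 = -15.6.
sd(B) = |a|·sd(R), so sd(R) = 7.575/|0.75| = 10.1.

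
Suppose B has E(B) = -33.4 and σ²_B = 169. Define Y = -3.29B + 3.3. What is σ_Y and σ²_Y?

σ_Y = 42.77, σ²_Y = 1829.2729

Y = -3.29B + 3.3 is linear with a = -3.29, b = 3.3.
σ_B = √169 = 13.
σ_Y = |a|·σ_B = |-3.29|·13 = 42.77.
σ²_Y = a²·σ²_B = (-3.29)²·169 = 1829.2729 (the additive constant 3.3 does not affect variance).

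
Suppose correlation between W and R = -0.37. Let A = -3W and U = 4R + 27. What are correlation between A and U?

correlation between A and U = 0.37

Linear rescalings preserve |correlation|; the slopes -3 and 4 have opposite signs, so the correlation flips sign: correlation between A and U = −correlation between W and R = 0.37.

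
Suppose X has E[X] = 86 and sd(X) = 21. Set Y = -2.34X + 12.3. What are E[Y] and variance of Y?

E[Y] = -188.94, variance of Y = 2414.7396

Y = -2.34X + 12.3 is linear with a = -2.34, b = 12.3.
E[Y] = a·E[X] + b = (-2.34)·86 + 12.3 = -188.94.
variance of X = 21² = 441.
variance of Y = a²·variance of X = (-2.34)²·441 = 2414.7396 (the additive constant 12.3 does not affect variance).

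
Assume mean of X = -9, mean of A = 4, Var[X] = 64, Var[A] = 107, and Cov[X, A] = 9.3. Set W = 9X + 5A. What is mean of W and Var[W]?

mean of W = -61, Var[W] = 8696

mean of W = 9·mean of X + 5·mean of A = 9·(-9) + 5·4 = -61.
Var[W] = a²·Var[X] + b²·Var[A] + 2ab·Cov[X, A] with a = 9, b = 5.
= 9²·64 + 5²·107 + 2·9·5·9.3
= 5184 + 2675 + 837 = 8696.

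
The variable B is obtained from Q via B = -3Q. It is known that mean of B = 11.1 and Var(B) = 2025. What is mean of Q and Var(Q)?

From B = -3Q: mean of B = a·mean of Q + b, so mean of Q = (mean of B − b)/a = (11.1 − 0)/(-3) = -3.7.
Var(B) = a²·Var(Q), so Var(Q) = 2025/(-3)² = 225.

mean of Q = -3.7, Var(Q) = 225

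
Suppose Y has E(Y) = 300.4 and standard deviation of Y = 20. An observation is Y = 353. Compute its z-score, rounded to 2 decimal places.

z = 2.63

z = (Y − E(Y)) / standard deviation of Y = (353 − 300.4) / 20 = 2.63.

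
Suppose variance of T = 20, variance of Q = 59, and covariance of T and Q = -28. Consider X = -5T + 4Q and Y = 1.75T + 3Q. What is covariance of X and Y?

By bilinearity, covariance of X and Y = ac·variance of T + bd·variance of Q + (ad+bc)·covariance of T and Q, with a=-5, b=4, c=1.75, d=3.
ac·variance of T = (-5)·1.75·20 = -175
bd·variance of Q = 4·3·59 = 708
(ad+bc)·covariance of T and Q = (-8)·(-28) = 224
covariance of X and Y = -175 + 708 + 224 = 757.

covariance of X and Y = 757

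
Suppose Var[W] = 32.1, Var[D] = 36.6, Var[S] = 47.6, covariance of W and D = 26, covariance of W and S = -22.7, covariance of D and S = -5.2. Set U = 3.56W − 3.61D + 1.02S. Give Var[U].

Var[U] = 138.47566

Var[U] = a²·Var[W] + b²·Var[D] + c²·Var[S] + 2ab·covariance of W and D + 2ac·covariance of W and S + 2bc·covariance of D and S, with a = 3.56, b = -3.61, c = 1.02.
= 406.82256 + 476.97486 + 49.52304 + (-668.2832) + (-164.85648) + 38.29488
= 138.47566.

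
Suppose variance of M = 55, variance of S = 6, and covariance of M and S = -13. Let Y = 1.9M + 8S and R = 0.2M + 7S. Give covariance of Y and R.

By bilinearity, covariance of Y and R = ac·variance of M + bd·variance of S + (ad+bc)·covariance of M and S, with a=1.9, b=8, c=0.2, d=7.
ac·variance of M = 1.9·0.2·55 = 20.9
bd·variance of S = 8·7·6 = 336
(ad+bc)·covariance of M and S = (14.9)·(-13) = -193.7
covariance of Y and R = 20.9 + 336 + (-193.7) = 163.2.

covariance of Y and R = 163.2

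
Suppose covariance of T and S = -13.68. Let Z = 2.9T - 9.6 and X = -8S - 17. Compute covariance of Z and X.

covariance of Z and X = 317.376

covariance of Z and X = a·c·covariance of T and S = 2.9·(-8)·(-13.68) = 317.376. Additive constants drop out.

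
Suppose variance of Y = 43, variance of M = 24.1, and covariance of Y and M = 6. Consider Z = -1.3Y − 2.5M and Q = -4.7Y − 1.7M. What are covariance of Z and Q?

covariance of Z and Q = 448.915

By bilinearity, covariance of Z and Q = ac·variance of Y + bd·variance of M + (ad+bc)·covariance of Y and M, with a=-1.3, b=-2.5, c=-4.7, d=-1.7.
ac·variance of Y = (-1.3)·(-4.7)·43 = 262.73
bd·variance of M = (-2.5)·(-1.7)·24.1 = 102.425
(ad+bc)·covariance of Y and M = (13.96)·6 = 83.76
covariance of Z and Q = 262.73 + 102.425 + 83.76 = 448.915.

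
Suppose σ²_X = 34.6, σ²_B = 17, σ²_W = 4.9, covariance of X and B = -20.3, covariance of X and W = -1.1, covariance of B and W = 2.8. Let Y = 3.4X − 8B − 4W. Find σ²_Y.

σ²_Y = a²·σ²_X + b²·σ²_B + c²·σ²_W + 2ab·covariance of X and B + 2ac·covariance of X and W + 2bc·covariance of B and W, with a = 3.4, b = -8, c = -4.
= 399.976 + 1088 + 78.4 + 1104.32 + 29.92 + 179.2
= 2879.816.

σ²_Y = 2879.816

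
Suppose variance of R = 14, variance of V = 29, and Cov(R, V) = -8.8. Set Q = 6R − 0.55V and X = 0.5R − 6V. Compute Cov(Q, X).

By bilinearity, Cov(Q, X) = ac·variance of R + bd·variance of V + (ad+bc)·Cov(R, V), with a=6, b=-0.55, c=0.5, d=-6.
ac·variance of R = 6·0.5·14 = 42
bd·variance of V = (-0.55)·(-6)·29 = 95.7
(ad+bc)·Cov(R, V) = (-36.275)·(-8.8) = 319.22
Cov(Q, X) = 42 + 95.7 + 319.22 = 456.92.

Cov(Q, X) = 456.92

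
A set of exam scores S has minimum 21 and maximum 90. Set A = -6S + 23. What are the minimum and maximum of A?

min(A) = -517, max(A) = -103

a = -6 < 0, so order reverses: min(A) = a·max(S)+b = (-6)·90 + 23 = -517; max(A) = a·min(S)+b = (-6)·21 + 23 = -103.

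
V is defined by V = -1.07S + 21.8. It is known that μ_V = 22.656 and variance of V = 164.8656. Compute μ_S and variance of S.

From V = -1.07S + 21.8: μ_V = a·μ_S + b, so μ_S = (μ_V − b)/a = (22.656 − 21.8)/(-1.07) = -0.8.
variance of V = a²·variance of S, so variance of S = 164.8656/(-1.07)² = 144.

μ_S = -0.8, variance of S = 144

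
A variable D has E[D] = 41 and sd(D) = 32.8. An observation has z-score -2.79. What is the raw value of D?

D = -50.512

D = E[D] + z·sd(D) = 41 + (-2.79)·32.8 = -50.512.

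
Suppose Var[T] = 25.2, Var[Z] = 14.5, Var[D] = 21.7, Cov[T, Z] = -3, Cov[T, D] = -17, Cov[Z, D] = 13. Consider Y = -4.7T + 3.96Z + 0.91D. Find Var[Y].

Var[Y] = a²·Var[T] + b²·Var[Z] + c²·Var[D] + 2ab·Cov[T, Z] + 2ac·Cov[T, D] + 2bc·Cov[Z, D], with a = -4.7, b = 3.96, c = 0.91.
= 556.668 + 227.3832 + 17.96977 + 111.672 + 145.418 + 93.6936
= 1152.80457.

Var[Y] = 1152.80457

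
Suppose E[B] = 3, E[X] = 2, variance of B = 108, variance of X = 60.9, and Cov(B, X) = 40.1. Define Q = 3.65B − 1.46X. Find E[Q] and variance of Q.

E[Q] = 8.03, variance of Q = 1141.25864

E[Q] = 3.65·E[B] + (-1.46)·E[X] = 3.65·3 + (-1.46)·2 = 8.03.
variance of Q = a²·variance of B + b²·variance of X + 2ab·Cov(B, X) with a = 3.65, b = -1.46.
= 3.65²·108 + (-1.46)²·60.9 + 2·3.65·(-1.46)·40.1
= 1438.83 + 129.81444 + (-427.3858) = 1141.25864.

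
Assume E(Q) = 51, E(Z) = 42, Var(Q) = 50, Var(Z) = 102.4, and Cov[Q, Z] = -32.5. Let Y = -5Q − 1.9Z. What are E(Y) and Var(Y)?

E(Y) = (-5)·E(Q) + (-1.9)·E(Z) = (-5)·51 + (-1.9)·42 = -334.8.
Var(Y) = a²·Var(Q) + b²·Var(Z) + 2ab·Cov[Q, Z] with a = -5, b = -1.9.
= (-5)²·50 + (-1.9)²·102.4 + 2·(-5)·(-1.9)·(-32.5)
= 1250 + 369.664 + (-617.5) = 1002.164.

E(Y) = -334.8, Var(Y) = 1002.164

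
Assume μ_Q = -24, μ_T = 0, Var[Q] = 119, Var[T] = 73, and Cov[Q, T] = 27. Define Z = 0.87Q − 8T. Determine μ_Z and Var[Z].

μ_Z = -20.88, Var[Z] = 4386.2311

μ_Z = 0.87·μ_Q + (-8)·μ_T = 0.87·(-24) + (-8)·0 = -20.88.
Var[Z] = a²·Var[Q] + b²·Var[T] + 2ab·Cov[Q, T] with a = 0.87, b = -8.
= 0.87²·119 + (-8)²·73 + 2·0.87·(-8)·27
= 90.0711 + 4672 + (-375.84) = 4386.2311.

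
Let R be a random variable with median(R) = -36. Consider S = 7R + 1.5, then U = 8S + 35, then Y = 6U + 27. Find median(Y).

median(S) = 7·(-36) + 1.5 = -250.5.
median(U) = 8·(-250.5) + 35 = -1969.
median(Y) = 6·(-1969) + 27 = -11787.

median(Y) = -11787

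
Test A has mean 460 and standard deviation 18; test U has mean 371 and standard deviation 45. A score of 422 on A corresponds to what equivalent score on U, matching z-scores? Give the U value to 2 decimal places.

z = (422 − 460)/18 ≈ -2.1111.
U = 371 + z·45 = 371 + (422 − 460)·45/18 = 276.00.

U = 276.00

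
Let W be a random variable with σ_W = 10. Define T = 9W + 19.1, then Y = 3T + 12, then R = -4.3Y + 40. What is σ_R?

σ_T = |9|·10 = 90.
σ_Y = |3|·90 = 270.
σ_R = |-4.3|·270 = 1161.

σ_R = 1161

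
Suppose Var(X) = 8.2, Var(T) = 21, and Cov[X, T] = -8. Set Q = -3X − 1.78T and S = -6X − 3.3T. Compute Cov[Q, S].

Cov[Q, S] = 106.314

By bilinearity, Cov[Q, S] = ac·Var(X) + bd·Var(T) + (ad+bc)·Cov[X, T], with a=-3, b=-1.78, c=-6, d=-3.3.
ac·Var(X) = (-3)·(-6)·8.2 = 147.6
bd·Var(T) = (-1.78)·(-3.3)·21 = 123.354
(ad+bc)·Cov[X, T] = (20.58)·(-8) = -164.64
Cov[Q, S] = 147.6 + 123.354 + (-164.64) = 106.314.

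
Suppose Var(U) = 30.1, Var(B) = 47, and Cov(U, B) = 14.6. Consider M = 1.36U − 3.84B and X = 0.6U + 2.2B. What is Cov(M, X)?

Cov(M, X) = -362.4496

By bilinearity, Cov(M, X) = ac·Var(U) + bd·Var(B) + (ad+bc)·Cov(U, B), with a=1.36, b=-3.84, c=0.6, d=2.2.
ac·Var(U) = 1.36·0.6·30.1 = 24.5616
bd·Var(B) = (-3.84)·2.2·47 = -397.056
(ad+bc)·Cov(U, B) = (0.688)·14.6 = 10.0448
Cov(M, X) = 24.5616 + (-397.056) + 10.0448 = -362.4496.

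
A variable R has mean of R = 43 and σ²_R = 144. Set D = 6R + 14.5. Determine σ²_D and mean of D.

D = 6R + 14.5 is linear with a = 6, b = 14.5.
σ²_D = a²·σ²_R = 6²·144 = 5184 (the additive constant 14.5 does not affect variance).
mean of D = a·mean of R + b = 6·43 + 14.5 = 272.5.

σ²_D = 5184, mean of D = 272.5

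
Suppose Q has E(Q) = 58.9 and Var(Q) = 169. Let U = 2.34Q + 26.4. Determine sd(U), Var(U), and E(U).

sd(U) = 30.42, Var(U) = 925.3764, E(U) = 164.226

U = 2.34Q + 26.4 is linear with a = 2.34, b = 26.4.
sd(Q) = √169 = 13.
sd(U) = |a|·sd(Q) = |2.34|·13 = 30.42.
Var(U) = a²·Var(Q) = 2.34²·169 = 925.3764 (the additive constant 26.4 does not affect variance).
E(U) = a·E(Q) + b = 2.34·58.9 + 26.4 = 164.226.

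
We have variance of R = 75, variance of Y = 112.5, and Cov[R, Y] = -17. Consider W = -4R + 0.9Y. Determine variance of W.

variance of W = a²·variance of R + b²·variance of Y + 2ab·Cov[R, Y] with a = -4, b = 0.9.
= (-4)²·75 + 0.9²·112.5 + 2·(-4)·0.9·(-17)
= 1200 + 91.125 + 122.4 = 1413.525.

variance of W = 1413.525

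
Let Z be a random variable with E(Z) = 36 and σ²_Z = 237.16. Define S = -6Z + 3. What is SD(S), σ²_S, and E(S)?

SD(S) = 92.4, σ²_S = 8537.76, E(S) = -213

S = -6Z + 3 is linear with a = -6, b = 3.
SD(Z) = √237.16 = 15.4.
SD(S) = |a|·SD(Z) = |-6|·15.4 = 92.4.
σ²_S = a²·σ²_Z = (-6)²·237.16 = 8537.76 (the additive constant 3 does not affect variance).
E(S) = a·E(Z) + b = (-6)·36 + 3 = -213.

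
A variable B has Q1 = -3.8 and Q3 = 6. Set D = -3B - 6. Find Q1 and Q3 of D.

a = -3 < 0 reverses order: Q1(D) comes from Q3(B), Q3(D) from Q1(B).
Q1(D) = (-3)·6 + (-6) = -24; Q3(D) = (-3)·(-3.8) + (-6) = 5.4.

Q1(D) = -24, Q3(D) = 5.4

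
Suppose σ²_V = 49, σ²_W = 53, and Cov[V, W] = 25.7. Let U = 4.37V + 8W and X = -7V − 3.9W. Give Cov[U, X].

By bilinearity, Cov[U, X] = ac·σ²_V + bd·σ²_W + (ad+bc)·Cov[V, W], with a=4.37, b=8, c=-7, d=-3.9.
ac·σ²_V = 4.37·(-7)·49 = -1498.91
bd·σ²_W = 8·(-3.9)·53 = -1653.6
(ad+bc)·Cov[V, W] = (-73.043)·25.7 = -1877.2051
Cov[U, X] = -1498.91 + (-1653.6) + (-1877.2051) = -5029.7151.

Cov[U, X] = -5029.7151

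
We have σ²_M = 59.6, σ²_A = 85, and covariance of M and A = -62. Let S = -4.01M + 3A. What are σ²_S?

σ²_S = 3215.09396

σ²_S = a²·σ²_M + b²·σ²_A + 2ab·covariance of M and A with a = -4.01, b = 3.
= (-4.01)²·59.6 + 3²·85 + 2·(-4.01)·3·(-62)
= 958.37396 + 765 + 1491.72 = 3215.09396.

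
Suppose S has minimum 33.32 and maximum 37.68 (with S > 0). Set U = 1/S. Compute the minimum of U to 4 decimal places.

min(U) = 0.0265

1/S is decreasing on this domain, so min(U) comes from max(S) = 37.68: min(U) = 1/(37.68) ≈ 0.0265.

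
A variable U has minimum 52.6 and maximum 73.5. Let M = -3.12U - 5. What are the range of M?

Range of U = 73.5 − 52.6 = 20.9.
Range(M) = |a|·Range(U) = |-3.12|·20.9 = 65.208.

Range(M) = 65.208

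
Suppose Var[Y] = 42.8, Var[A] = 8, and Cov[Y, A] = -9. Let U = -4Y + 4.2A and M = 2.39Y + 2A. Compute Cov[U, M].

Cov[U, M] = -360.31

By bilinearity, Cov[U, M] = ac·Var[Y] + bd·Var[A] + (ad+bc)·Cov[Y, A], with a=-4, b=4.2, c=2.39, d=2.
ac·Var[Y] = (-4)·2.39·42.8 = -409.168
bd·Var[A] = 4.2·2·8 = 67.2
(ad+bc)·Cov[Y, A] = (2.038)·(-9) = -18.342
Cov[U, M] = -409.168 + 67.2 + (-18.342) = -360.31.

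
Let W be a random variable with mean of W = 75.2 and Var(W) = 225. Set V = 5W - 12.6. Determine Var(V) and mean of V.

Var(V) = 5625, mean of V = 363.4

V = 5W - 12.6 is linear with a = 5, b = -12.6.
Var(V) = a²·Var(W) = 5²·225 = 5625 (the additive constant -12.6 does not affect variance).
mean of V = a·mean of W + b = 5·75.2 + (-12.6) = 363.4.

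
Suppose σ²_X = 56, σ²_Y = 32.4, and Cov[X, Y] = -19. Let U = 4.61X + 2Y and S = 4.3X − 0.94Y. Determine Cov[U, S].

Cov[U, S] = 968.1106

By bilinearity, Cov[U, S] = ac·σ²_X + bd·σ²_Y + (ad+bc)·Cov[X, Y], with a=4.61, b=2, c=4.3, d=-0.94.
ac·σ²_X = 4.61·4.3·56 = 1110.088
bd·σ²_Y = 2·(-0.94)·32.4 = -60.912
(ad+bc)·Cov[X, Y] = (4.2666)·(-19) = -81.0654
Cov[U, S] = 1110.088 + (-60.912) + (-81.0654) = 968.1106.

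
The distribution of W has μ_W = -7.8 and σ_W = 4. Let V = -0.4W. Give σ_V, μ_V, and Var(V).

σ_V = 1.6, μ_V = 3.12, Var(V) = 2.56

V = -0.4W is linear with a = -0.4, b = 0.
σ_V = |a|·σ_W = |-0.4|·4 = 1.6.
μ_V = a·μ_W + b = (-0.4)·(-7.8) = 3.12.
Var(W) = 4² = 16.
Var(V) = a²·Var(W) = (-0.4)²·16 = 2.56.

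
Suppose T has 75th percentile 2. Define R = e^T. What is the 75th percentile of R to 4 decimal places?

e^T is increasing, so P_{75}(R) = g(P_{75}(T)) ≈ 7.3891.

75th percentile of R = 7.3891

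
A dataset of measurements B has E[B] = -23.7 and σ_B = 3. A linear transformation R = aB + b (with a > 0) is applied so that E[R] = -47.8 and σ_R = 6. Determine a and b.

a = 2, b = -0.4

σ_R = a·σ_B (a > 0), so a = 6/3 = 2.
E[R] = a·E[B] + b, so b = -47.8 − 2·(-23.7) = -0.4.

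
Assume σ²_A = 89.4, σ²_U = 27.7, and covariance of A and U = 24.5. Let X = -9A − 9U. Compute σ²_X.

σ²_X = a²·σ²_A + b²·σ²_U + 2ab·covariance of A and U with a = -9, b = -9.
= (-9)²·89.4 + (-9)²·27.7 + 2·(-9)·(-9)·24.5
= 7241.4 + 2243.7 + 3969 = 13454.1.

σ²_X = 13454.1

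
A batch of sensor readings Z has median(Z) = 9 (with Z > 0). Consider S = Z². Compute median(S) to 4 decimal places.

Z² is monotone on this domain, so median(S) = square(9) = 81.

median(S) = 81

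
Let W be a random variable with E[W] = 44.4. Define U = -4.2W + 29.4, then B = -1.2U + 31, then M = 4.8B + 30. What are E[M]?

E[M] = 1083.5808

E[U] = (-4.2)·44.4 + 29.4 = -157.08.
E[B] = (-1.2)·(-157.08) + 31 = 219.496.
E[M] = 4.8·219.496 + 30 = 1083.5808.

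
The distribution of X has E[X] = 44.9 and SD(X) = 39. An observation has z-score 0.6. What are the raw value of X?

X = 68.3

X = E[X] + z·SD(X) = 44.9 + 0.6·39 = 68.3.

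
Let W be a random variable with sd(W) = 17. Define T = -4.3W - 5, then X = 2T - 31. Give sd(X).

sd(T) = |-4.3|·17 = 73.1.
sd(X) = |2|·73.1 = 146.2.

sd(X) = 146.2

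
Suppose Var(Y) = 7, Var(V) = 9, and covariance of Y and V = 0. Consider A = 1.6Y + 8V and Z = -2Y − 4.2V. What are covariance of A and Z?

By bilinearity, covariance of A and Z = ac·Var(Y) + bd·Var(V) + (ad+bc)·covariance of Y and V, with a=1.6, b=8, c=-2, d=-4.2.
ac·Var(Y) = 1.6·(-2)·7 = -22.4
bd·Var(V) = 8·(-4.2)·9 = -302.4
(ad+bc)·covariance of Y and V = (-22.72)·0 = 0
covariance of A and Z = -22.4 + (-302.4) + 0 = -324.8.

covariance of A and Z = -324.8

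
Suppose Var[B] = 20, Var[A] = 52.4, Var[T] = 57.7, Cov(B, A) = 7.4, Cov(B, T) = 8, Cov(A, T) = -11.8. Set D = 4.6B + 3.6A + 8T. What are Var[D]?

Var[D] = 4949.312

Var[D] = a²·Var[B] + b²·Var[A] + c²·Var[T] + 2ab·Cov(B, A) + 2ac·Cov(B, T) + 2bc·Cov(A, T), with a = 4.6, b = 3.6, c = 8.
= 423.2 + 679.104 + 3692.8 + 245.088 + 588.8 + (-679.68)
= 4949.312.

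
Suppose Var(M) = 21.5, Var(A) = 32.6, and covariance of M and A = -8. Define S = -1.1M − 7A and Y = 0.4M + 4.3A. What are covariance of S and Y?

By bilinearity, covariance of S and Y = ac·Var(M) + bd·Var(A) + (ad+bc)·covariance of M and A, with a=-1.1, b=-7, c=0.4, d=4.3.
ac·Var(M) = (-1.1)·0.4·21.5 = -9.46
bd·Var(A) = (-7)·4.3·32.6 = -981.26
(ad+bc)·covariance of M and A = (-7.53)·(-8) = 60.24
covariance of S and Y = -9.46 + (-981.26) + 60.24 = -930.48.

covariance of S and Y = -930.48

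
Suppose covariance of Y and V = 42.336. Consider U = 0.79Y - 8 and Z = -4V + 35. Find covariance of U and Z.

covariance of U and Z = a·c·covariance of Y and V = 0.79·(-4)·42.336 = -133.78176. Additive constants drop out.

covariance of U and Z = -133.78176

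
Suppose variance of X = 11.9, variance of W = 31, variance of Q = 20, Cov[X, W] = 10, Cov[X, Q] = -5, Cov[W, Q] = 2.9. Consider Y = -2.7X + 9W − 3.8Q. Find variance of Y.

variance of Y = a²·variance of X + b²·variance of W + c²·variance of Q + 2ab·Cov[X, W] + 2ac·Cov[X, Q] + 2bc·Cov[W, Q], with a = -2.7, b = 9, c = -3.8.
= 86.751 + 2511 + 288.8 + (-486) + (-102.6) + (-198.36)
= 2099.591.

variance of Y = 2099.591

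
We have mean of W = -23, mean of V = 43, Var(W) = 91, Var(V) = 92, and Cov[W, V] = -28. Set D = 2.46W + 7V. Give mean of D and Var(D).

mean of D = 2.46·mean of W + 7·mean of V = 2.46·(-23) + 7·43 = 244.42.
Var(D) = a²·Var(W) + b²·Var(V) + 2ab·Cov[W, V] with a = 2.46, b = 7.
= 2.46²·91 + 7²·92 + 2·2.46·7·(-28)
= 550.6956 + 4508 + (-964.32) = 4094.3756.

mean of D = 244.42, Var(D) = 4094.3756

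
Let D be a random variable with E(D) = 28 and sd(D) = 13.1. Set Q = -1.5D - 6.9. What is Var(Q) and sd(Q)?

Q = -1.5D - 6.9 is linear with a = -1.5, b = -6.9.
Var(D) = 13.1² = 171.61.
Var(Q) = a²·Var(D) = (-1.5)²·171.61 = 386.1225 (the additive constant -6.9 does not affect variance).
sd(Q) = |a|·sd(D) = |-1.5|·13.1 = 19.65.

Var(Q) = 386.1225, sd(Q) = 19.65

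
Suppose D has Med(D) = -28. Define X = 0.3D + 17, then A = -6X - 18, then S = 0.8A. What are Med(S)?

Med(S) = -55.68

Med(X) = 0.3·(-28) + 17 = 8.6.
Med(A) = (-6)·8.6 + (-18) = -69.6.
Med(S) = 0.8·(-69.6) = -55.68.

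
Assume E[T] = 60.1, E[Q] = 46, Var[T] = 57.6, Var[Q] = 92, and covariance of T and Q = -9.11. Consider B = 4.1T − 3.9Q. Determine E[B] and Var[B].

E[B] = 4.1·E[T] + (-3.9)·E[Q] = 4.1·60.1 + (-3.9)·46 = 67.01.
Var[B] = a²·Var[T] + b²·Var[Q] + 2ab·covariance of T and Q with a = 4.1, b = -3.9.
= 4.1²·57.6 + (-3.9)²·92 + 2·4.1·(-3.9)·(-9.11)
= 968.256 + 1399.32 + 291.3378 = 2658.9138.

E[B] = 67.01, Var[B] = 2658.9138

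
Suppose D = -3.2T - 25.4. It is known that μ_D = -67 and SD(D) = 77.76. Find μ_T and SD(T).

μ_T = 13, SD(T) = 24.3

From D = -3.2T - 25.4: μ_D = a·μ_T + b, so μ_T = (μ_D − b)/a = (-67 − (-25.4))/(-3.2) = 13.
SD(D) = |a|·SD(T), so SD(T) = 77.76/|-3.2| = 24.3.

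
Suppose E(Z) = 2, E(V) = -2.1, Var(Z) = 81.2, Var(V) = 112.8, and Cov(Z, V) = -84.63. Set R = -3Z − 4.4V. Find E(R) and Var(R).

E(R) = (-3)·E(Z) + (-4.4)·E(V) = (-3)·2 + (-4.4)·(-2.1) = 3.24.
Var(R) = a²·Var(Z) + b²·Var(V) + 2ab·Cov(Z, V) with a = -3, b = -4.4.
= (-3)²·81.2 + (-4.4)²·112.8 + 2·(-3)·(-4.4)·(-84.63)
= 730.8 + 2183.808 + (-2234.232) = 680.376.

E(R) = 3.24, Var(R) = 680.376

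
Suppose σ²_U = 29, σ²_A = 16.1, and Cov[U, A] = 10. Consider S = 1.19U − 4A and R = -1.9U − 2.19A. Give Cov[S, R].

By bilinearity, Cov[S, R] = ac·σ²_U + bd·σ²_A + (ad+bc)·Cov[U, A], with a=1.19, b=-4, c=-1.9, d=-2.19.
ac·σ²_U = 1.19·(-1.9)·29 = -65.569
bd·σ²_A = (-4)·(-2.19)·16.1 = 141.036
(ad+bc)·Cov[U, A] = (4.9939)·10 = 49.939
Cov[S, R] = -65.569 + 141.036 + 49.939 = 125.406.

Cov[S, R] = 125.406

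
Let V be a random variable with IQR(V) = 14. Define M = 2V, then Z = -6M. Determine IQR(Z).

IQR(Z) = 168

IQR(M) = |2|·14 = 28.
IQR(Z) = |-6|·28 = 168.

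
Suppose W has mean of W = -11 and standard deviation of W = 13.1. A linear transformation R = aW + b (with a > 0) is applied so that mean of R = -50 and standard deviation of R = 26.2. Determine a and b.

standard deviation of R = a·standard deviation of W (a > 0), so a = 26.2/13.1 = 2.
mean of R = a·mean of W + b, so b = -50 − 2·(-11) = -28.

a = 2, b = -28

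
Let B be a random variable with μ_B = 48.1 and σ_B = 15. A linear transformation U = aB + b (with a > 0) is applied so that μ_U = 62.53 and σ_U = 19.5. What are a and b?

σ_U = a·σ_B (a > 0), so a = 19.5/15 = 1.3.
μ_U = a·μ_B + b, so b = 62.53 − 1.3·48.1 = 0.

a = 1.3, b = 0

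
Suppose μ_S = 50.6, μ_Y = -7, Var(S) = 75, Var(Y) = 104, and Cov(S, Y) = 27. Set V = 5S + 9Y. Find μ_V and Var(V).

μ_V = 5·μ_S + 9·μ_Y = 5·50.6 + 9·(-7) = 190.
Var(V) = a²·Var(S) + b²·Var(Y) + 2ab·Cov(S, Y) with a = 5, b = 9.
= 5²·75 + 9²·104 + 2·5·9·27
= 1875 + 8424 + 2430 = 12729.

μ_V = 190, Var(V) = 12729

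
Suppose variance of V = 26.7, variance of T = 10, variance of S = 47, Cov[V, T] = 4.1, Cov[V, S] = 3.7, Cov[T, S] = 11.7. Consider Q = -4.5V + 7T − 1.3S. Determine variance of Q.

variance of Q = a²·variance of V + b²·variance of T + c²·variance of S + 2ab·Cov[V, T] + 2ac·Cov[V, S] + 2bc·Cov[T, S], with a = -4.5, b = 7, c = -1.3.
= 540.675 + 490 + 79.43 + (-258.3) + 43.29 + (-212.94)
= 682.155.

variance of Q = 682.155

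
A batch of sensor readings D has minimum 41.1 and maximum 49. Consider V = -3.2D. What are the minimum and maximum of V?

a = -3.2 < 0, so order reverses: min(V) = a·max(D)+b = (-3.2)·49 = -156.8; max(V) = a·min(D)+b = (-3.2)·41.1 = -131.52.

min(V) = -156.8, max(V) = -131.52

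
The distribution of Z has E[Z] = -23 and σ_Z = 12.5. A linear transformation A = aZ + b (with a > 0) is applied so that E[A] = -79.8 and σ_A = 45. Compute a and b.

σ_A = a·σ_Z (a > 0), so a = 45/12.5 = 3.6.
E[A] = a·E[Z] + b, so b = -79.8 − 3.6·(-23) = 3.

a = 3.6, b = 3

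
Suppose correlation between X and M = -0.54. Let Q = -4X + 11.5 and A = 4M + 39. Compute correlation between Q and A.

Linear rescalings preserve |correlation|; the slopes -4 and 4 have opposite signs, so the correlation flips sign: correlation between Q and A = −correlation between X and M = 0.54.

correlation between Q and A = 0.54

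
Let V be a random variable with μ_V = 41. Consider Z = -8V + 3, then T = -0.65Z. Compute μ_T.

μ_T = 211.25

μ_Z = (-8)·41 + 3 = -325.
μ_T = (-0.65)·(-325) = 211.25.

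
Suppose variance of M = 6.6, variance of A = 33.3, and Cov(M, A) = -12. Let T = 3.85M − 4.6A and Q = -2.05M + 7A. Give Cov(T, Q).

Cov(T, Q) = -1560.9105

By bilinearity, Cov(T, Q) = ac·variance of M + bd·variance of A + (ad+bc)·Cov(M, A), with a=3.85, b=-4.6, c=-2.05, d=7.
ac·variance of M = 3.85·(-2.05)·6.6 = -52.0905
bd·variance of A = (-4.6)·7·33.3 = -1072.26
(ad+bc)·Cov(M, A) = (36.38)·(-12) = -436.56
Cov(T, Q) = -52.0905 + (-1072.26) + (-436.56) = -1560.9105.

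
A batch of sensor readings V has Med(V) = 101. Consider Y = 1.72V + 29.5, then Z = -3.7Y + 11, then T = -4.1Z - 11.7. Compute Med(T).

Med(T) = 3026.0474

Med(Y) = 1.72·101 + 29.5 = 203.22.
Med(Z) = (-3.7)·203.22 + 11 = -740.914.
Med(T) = (-4.1)·(-740.914) + (-11.7) = 3026.0474.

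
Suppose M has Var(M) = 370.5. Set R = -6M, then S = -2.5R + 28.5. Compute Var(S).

Var(R) = (-6)²·370.5 = 13338.
Var(S) = (-2.5)²·13338 = 83362.5.

Var(S) = 83362.5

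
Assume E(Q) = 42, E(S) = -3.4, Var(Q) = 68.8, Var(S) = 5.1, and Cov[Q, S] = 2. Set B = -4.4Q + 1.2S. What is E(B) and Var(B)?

E(B) = -188.88, Var(B) = 1318.192

E(B) = (-4.4)·E(Q) + 1.2·E(S) = (-4.4)·42 + 1.2·(-3.4) = -188.88.
Var(B) = a²·Var(Q) + b²·Var(S) + 2ab·Cov[Q, S] with a = -4.4, b = 1.2.
= (-4.4)²·68.8 + 1.2²·5.1 + 2·(-4.4)·1.2·2
= 1331.968 + 7.344 + (-21.12) = 1318.192.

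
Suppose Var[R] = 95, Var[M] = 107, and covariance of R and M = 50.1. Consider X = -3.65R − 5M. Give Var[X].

Var[X] = 5769.2875

Var[X] = a²·Var[R] + b²·Var[M] + 2ab·covariance of R and M with a = -3.65, b = -5.
= (-3.65)²·95 + (-5)²·107 + 2·(-3.65)·(-5)·50.1
= 1265.6375 + 2675 + 1828.65 = 5769.2875.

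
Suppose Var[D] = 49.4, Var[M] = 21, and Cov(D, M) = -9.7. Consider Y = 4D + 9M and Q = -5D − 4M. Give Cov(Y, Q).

By bilinearity, Cov(Y, Q) = ac·Var[D] + bd·Var[M] + (ad+bc)·Cov(D, M), with a=4, b=9, c=-5, d=-4.
ac·Var[D] = 4·(-5)·49.4 = -988
bd·Var[M] = 9·(-4)·21 = -756
(ad+bc)·Cov(D, M) = (-61)·(-9.7) = 591.7
Cov(Y, Q) = -988 + (-756) + 591.7 = -1152.3.

Cov(Y, Q) = -1152.3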